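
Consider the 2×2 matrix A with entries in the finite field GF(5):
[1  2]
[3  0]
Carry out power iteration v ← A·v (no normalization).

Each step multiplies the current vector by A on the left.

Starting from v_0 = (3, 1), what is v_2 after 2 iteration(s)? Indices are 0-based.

v_0 = (3, 1).
v_1 = A·v_0 = (0, 4).
v_2 = A·v_1 = (3, 0).

v_2 = (3, 0)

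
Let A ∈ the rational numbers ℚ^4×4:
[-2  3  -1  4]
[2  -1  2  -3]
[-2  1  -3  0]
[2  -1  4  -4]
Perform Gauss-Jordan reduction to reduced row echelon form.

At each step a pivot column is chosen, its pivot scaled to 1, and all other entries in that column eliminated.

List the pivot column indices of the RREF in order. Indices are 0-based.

pivot columns: 0, 1, 2, 3

step 1: normalize row 0 (÷-2) = (1, -3/2, 1/2, -2)
  row 1: subtract 2×row0 = (0, 2, 1, 1)
  row 2: subtract -2×row0 = (0, -2, -2, -4)
  row 3: subtract 2×row0 = (0, 2, 3, 0)
step 2: normalize row 1 (÷2) = (0, 1, 1/2, 1/2)
  row 0: subtract -3/2×row1 = (1, 0, 5/4, -5/4)
  row 2: subtract -2×row1 = (0, 0, -1, -3)
  row 3: subtract 2×row1 = (0, 0, 2, -1)
step 3: normalize row 2 (÷-1) = (0, 0, 1, 3)
  row 0: subtract 5/4×row2 = (1, 0, 0, -5)
  row 1: subtract 1/2×row2 = (0, 1, 0, -1)
  row 3: subtract 2×row2 = (0, 0, 0, -7)
step 4: normalize row 3 (÷-7) = (0, 0, 0, 1)
  row 0: subtract -5×row3 = (1, 0, 0, 0)
  row 1: subtract -1×row3 = (0, 1, 0, 0)
  row 2: subtract 3×row3 = (0, 0, 1, 0)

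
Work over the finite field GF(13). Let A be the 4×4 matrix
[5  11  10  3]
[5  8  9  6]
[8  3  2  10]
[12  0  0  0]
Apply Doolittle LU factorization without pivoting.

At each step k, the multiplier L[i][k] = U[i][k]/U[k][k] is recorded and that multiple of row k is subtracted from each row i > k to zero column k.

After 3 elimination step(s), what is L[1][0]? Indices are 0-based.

[col 0] pivot 5
  R1 -= 1*R0 → (0, 10, 12, 3)  (L[1][0] := 1)
  R2 -= 12*R0 → (0, 1, 12, 0)  (L[2][0] := 12)
  R3 -= 5*R0 → (0, 10, 2, 11)  (L[3][0] := 5)
[col 1] pivot 10
  R2 -= 4*R1 → (0, 0, 3, 1)  (L[2][1] := 4)
  R3 -= 1*R1 → (0, 0, 3, 8)  (L[3][1] := 1)
[col 2] pivot 3
  R3 -= 1*R2 → (0, 0, 0, 7)  (L[3][2] := 1)

L[1][0] = 1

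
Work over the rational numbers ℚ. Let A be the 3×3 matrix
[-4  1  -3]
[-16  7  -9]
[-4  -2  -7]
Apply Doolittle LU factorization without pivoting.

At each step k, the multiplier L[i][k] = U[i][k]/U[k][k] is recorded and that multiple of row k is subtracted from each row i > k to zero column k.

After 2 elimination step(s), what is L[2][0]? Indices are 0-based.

L[2][0] = 1

k=0: U[0][0]=-4
  eliminate (1,0): mult=4, new row 1: (0, 3, 3); set L[1][0]=4
  eliminate (2,0): mult=1, new row 2: (0, -3, -4); set L[2][0]=1
k=1: U[1][1]=3
  eliminate (2,1): mult=-1, new row 2: (0, 0, -1); set L[2][1]=-1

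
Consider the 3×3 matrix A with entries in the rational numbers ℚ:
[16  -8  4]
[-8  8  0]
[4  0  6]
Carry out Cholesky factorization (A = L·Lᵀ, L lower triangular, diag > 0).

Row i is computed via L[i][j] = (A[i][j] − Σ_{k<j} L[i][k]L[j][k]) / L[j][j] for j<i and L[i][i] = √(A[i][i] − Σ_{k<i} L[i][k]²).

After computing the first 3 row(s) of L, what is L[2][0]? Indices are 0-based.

L[2][0] = 1

Step 1: L[0][0] = √(16) = 4.
  L[1][0] = (-8) / L[0][0] = -2.
Step 2: L[1][1] = √(4) = 2.
  L[2][0] = (4) / L[0][0] = 1.
  L[2][1] = (2) / L[1][1] = 1.
Step 3: L[2][2] = √(4) = 2.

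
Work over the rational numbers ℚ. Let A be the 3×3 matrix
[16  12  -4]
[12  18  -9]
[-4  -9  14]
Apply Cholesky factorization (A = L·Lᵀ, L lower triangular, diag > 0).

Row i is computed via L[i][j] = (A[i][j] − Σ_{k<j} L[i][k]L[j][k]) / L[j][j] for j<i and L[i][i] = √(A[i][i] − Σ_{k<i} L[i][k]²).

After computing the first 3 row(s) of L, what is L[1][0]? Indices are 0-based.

L[1][0] = 3

Step 1: L[0][0] = √(16) = 4.
  L[1][0] = (12) / L[0][0] = 3.
Step 2: L[1][1] = √(9) = 3.
  L[2][0] = (-4) / L[0][0] = -1.
  L[2][1] = (-6) / L[1][1] = -2.
Step 3: L[2][2] = √(9) = 3.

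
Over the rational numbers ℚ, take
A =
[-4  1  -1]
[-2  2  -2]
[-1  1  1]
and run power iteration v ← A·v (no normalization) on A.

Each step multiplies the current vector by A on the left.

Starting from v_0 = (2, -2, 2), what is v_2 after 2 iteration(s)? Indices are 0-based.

v_0 = (2, -2, 2).
v_1 = A·v_0 = (-12, -12, -2).
v_2 = A·v_1 = (38, 4, -2).

v_2 = (38, 4, -2)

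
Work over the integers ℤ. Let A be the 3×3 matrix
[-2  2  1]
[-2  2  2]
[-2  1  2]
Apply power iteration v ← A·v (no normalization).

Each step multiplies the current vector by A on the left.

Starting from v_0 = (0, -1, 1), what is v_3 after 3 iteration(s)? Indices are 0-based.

v_0 = (0, -1, 1).
v_1 = A·v_0 = (-1, 0, 1).
v_2 = A·v_1 = (3, 4, 4).
v_3 = A·v_2 = (6, 10, 6).

v_3 = (6, 10, 6)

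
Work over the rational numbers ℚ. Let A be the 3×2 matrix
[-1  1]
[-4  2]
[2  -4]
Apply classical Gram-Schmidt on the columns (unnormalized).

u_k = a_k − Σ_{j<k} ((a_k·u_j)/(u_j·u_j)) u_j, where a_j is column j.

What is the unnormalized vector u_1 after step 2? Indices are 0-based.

u_1 = (4/21, -26/21, -50/21)

Step 1: u_0 = a_0 = (-1, -4, 2).
Step 2: u_1 = a_1 − (-17/21)·u_0 = (4/21, -26/21, -50/21).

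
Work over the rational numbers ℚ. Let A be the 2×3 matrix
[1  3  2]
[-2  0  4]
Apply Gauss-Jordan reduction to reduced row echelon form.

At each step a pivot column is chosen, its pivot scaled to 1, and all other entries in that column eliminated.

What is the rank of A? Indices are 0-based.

rank = 2

step 1: normalize row 0 (÷1) = (1, 3, 2)
  row 1: subtract -2×row0 = (0, 6, 8)
step 2: normalize row 1 (÷6) = (0, 1, 4/3)
  row 0: subtract 3×row1 = (1, 0, -2)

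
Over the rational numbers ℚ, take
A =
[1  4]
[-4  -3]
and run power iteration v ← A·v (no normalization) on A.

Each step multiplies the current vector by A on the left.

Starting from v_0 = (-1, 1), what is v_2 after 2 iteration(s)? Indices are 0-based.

v_2 = (7, -15)

v_0 = (-1, 1).
v_1 = A·v_0 = (3, 1).
v_2 = A·v_1 = (7, -15).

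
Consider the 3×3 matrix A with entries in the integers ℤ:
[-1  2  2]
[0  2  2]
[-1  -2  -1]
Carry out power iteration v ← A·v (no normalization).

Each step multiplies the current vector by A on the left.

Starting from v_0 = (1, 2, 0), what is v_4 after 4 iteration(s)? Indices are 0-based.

v_4 = (9, -2, 28)

v_0 = (1, 2, 0).
v_1 = A·v_0 = (3, 4, -5).
v_2 = A·v_1 = (-5, -2, -6).
v_3 = A·v_2 = (-11, -16, 15).
v_4 = A·v_3 = (9, -2, 28).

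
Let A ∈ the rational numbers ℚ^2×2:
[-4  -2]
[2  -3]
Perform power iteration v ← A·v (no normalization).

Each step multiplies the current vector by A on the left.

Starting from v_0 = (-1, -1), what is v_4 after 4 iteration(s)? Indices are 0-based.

v_0 = (-1, -1).
v_1 = A·v_0 = (6, 1).
v_2 = A·v_1 = (-26, 9).
v_3 = A·v_2 = (86, -79).
v_4 = A·v_3 = (-186, 409).

v_4 = (-186, 409)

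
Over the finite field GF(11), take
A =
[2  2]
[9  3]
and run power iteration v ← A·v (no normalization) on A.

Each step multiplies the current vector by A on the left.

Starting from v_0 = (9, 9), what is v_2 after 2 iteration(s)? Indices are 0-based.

v_2 = (2, 10)

v_0 = (9, 9).
v_1 = A·v_0 = (3, 9).
v_2 = A·v_1 = (2, 10).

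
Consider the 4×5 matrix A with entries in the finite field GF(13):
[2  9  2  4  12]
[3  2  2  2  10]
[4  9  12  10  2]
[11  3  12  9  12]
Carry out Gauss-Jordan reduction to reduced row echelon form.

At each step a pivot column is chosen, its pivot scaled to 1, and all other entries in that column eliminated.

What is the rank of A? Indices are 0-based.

rank = 4

step 1: normalize row 0 (÷2) = (1, 11, 1, 2, 6)
  row 1: subtract 3×row0 = (0, 8, 12, 9, 5)
  row 2: subtract 4×row0 = (0, 4, 8, 2, 4)
  row 3: subtract 11×row0 = (0, 12, 1, 0, 11)
step 2: normalize row 1 (÷8) = (0, 1, 8, 6, 12)
  row 0: subtract 11×row1 = (1, 0, 4, 1, 4)
  row 2: subtract 4×row1 = (0, 0, 2, 4, 8)
  row 3: subtract 12×row1 = (0, 0, 9, 6, 10)
step 3: normalize row 2 (÷2) = (0, 0, 1, 2, 4)
  row 0: subtract 4×row2 = (1, 0, 0, 6, 1)
  row 1: subtract 8×row2 = (0, 1, 0, 3, 6)
  row 3: subtract 9×row2 = (0, 0, 0, 1, 0)
step 4: normalize row 3 (÷1) = (0, 0, 0, 1, 0)
  row 0: subtract 6×row3 = (1, 0, 0, 0, 1)
  row 1: subtract 3×row3 = (0, 1, 0, 0, 6)
  row 2: subtract 2×row3 = (0, 0, 1, 0, 4)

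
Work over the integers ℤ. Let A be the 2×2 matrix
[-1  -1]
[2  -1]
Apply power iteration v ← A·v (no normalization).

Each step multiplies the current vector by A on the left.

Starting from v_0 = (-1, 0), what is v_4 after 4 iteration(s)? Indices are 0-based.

v_4 = (7, -8)

v_0 = (-1, 0).
v_1 = A·v_0 = (1, -2).
v_2 = A·v_1 = (1, 4).
v_3 = A·v_2 = (-5, -2).
v_4 = A·v_3 = (7, -8).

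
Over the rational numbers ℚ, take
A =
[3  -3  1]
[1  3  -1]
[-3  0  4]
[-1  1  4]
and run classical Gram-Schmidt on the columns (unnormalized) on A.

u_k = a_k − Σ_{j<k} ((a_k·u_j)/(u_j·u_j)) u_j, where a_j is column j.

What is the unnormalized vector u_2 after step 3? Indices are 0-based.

Step 1: u_0 = a_0 = (3, 1, -3, -1).
Step 2: u_1 = a_1 − (-7/20)·u_0 = (-39/20, 67/20, -21/20, 13/20).
Step 3: u_2 = a_2 − (-7/10)·u_0 − (-138/331)·u_1 = (757/331, 363/331, 484/331, 1182/331).

u_2 = (757/331, 363/331, 484/331, 1182/331)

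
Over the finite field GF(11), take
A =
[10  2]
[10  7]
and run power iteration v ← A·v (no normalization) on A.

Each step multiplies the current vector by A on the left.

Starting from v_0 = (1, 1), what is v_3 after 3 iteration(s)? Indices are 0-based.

v_0 = (1, 1).
v_1 = A·v_0 = (1, 6).
v_2 = A·v_1 = (0, 8).
v_3 = A·v_2 = (5, 1).

v_3 = (5, 1)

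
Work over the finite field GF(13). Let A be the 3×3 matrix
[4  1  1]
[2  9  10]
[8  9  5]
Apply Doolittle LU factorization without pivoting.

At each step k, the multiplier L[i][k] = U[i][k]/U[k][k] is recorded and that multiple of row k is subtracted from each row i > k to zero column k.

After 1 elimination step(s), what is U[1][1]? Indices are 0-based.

U[1][1] = 2

[col 0] pivot 4
  R1 -= 7*R0 → (0, 2, 3)  (L[1][0] := 7)
  R2 -= 2*R0 → (0, 7, 3)  (L[2][0] := 2)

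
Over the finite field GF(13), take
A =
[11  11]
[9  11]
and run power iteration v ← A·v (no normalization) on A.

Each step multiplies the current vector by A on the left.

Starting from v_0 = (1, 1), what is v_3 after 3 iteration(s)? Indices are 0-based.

v_0 = (1, 1).
v_1 = A·v_0 = (9, 7).
v_2 = A·v_1 = (7, 2).
v_3 = A·v_2 = (8, 7).

v_3 = (8, 7)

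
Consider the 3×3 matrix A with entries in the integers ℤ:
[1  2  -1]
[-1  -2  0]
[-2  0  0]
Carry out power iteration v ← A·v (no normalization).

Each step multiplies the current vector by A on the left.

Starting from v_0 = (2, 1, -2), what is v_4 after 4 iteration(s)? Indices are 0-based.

v_0 = (2, 1, -2).
v_1 = A·v_0 = (6, -4, -4).
v_2 = A·v_1 = (2, 2, -12).
v_3 = A·v_2 = (18, -6, -4).
v_4 = A·v_3 = (10, -6, -36).

v_4 = (10, -6, -36)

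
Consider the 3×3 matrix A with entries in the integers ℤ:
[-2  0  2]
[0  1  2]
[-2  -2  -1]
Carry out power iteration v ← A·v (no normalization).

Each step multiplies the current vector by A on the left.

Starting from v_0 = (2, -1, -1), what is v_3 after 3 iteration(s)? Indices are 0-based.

v_3 = (18, 33, -29)

v_0 = (2, -1, -1).
v_1 = A·v_0 = (-6, -3, -1).
v_2 = A·v_1 = (10, -5, 19).
v_3 = A·v_2 = (18, 33, -29).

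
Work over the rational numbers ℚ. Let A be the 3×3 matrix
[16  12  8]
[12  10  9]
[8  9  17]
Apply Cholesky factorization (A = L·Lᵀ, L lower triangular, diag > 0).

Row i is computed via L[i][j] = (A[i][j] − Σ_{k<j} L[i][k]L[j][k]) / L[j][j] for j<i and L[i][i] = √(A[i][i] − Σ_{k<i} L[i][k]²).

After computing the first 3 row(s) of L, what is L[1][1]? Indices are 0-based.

Step 1: L[0][0] = √(16) = 4.
  L[1][0] = (12) / L[0][0] = 3.
Step 2: L[1][1] = √(1) = 1.
  L[2][0] = (8) / L[0][0] = 2.
  L[2][1] = (3) / L[1][1] = 3.
Step 3: L[2][2] = √(4) = 2.

L[1][1] = 1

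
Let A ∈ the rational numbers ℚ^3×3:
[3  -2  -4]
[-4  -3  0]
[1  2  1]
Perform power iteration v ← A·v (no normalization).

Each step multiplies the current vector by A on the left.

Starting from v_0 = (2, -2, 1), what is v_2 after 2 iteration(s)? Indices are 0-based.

v_2 = (26, -18, 1)

v_0 = (2, -2, 1).
v_1 = A·v_0 = (6, -2, -1).
v_2 = A·v_1 = (26, -18, 1).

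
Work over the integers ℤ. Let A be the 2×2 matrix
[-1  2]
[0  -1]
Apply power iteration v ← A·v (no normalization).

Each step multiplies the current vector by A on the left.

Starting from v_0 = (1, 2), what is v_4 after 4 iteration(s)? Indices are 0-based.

v_0 = (1, 2).
v_1 = A·v_0 = (3, -2).
v_2 = A·v_1 = (-7, 2).
v_3 = A·v_2 = (11, -2).
v_4 = A·v_3 = (-15, 2).

v_4 = (-15, 2)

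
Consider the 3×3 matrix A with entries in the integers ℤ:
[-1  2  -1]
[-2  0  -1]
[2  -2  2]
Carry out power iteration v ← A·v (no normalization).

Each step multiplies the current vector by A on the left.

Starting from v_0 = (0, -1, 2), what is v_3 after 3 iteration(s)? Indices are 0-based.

v_3 = (2, 4, 0)

v_0 = (0, -1, 2).
v_1 = A·v_0 = (-4, -2, 6).
v_2 = A·v_1 = (-6, 2, 8).
v_3 = A·v_2 = (2, 4, 0).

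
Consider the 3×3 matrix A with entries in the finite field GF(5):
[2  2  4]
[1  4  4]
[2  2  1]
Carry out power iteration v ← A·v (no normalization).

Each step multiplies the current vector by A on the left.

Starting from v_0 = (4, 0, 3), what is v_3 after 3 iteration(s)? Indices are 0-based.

v_3 = (0, 0, 1)

v_0 = (4, 0, 3).
v_1 = A·v_0 = (0, 1, 1).
v_2 = A·v_1 = (1, 3, 3).
v_3 = A·v_2 = (0, 0, 1).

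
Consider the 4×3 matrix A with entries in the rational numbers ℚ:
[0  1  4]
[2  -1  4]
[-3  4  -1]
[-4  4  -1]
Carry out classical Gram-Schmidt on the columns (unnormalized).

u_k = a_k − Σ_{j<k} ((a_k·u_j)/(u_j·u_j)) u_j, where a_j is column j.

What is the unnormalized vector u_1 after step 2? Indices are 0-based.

u_1 = (1, 31/29, 26/29, -4/29)

Step 1: u_0 = a_0 = (0, 2, -3, -4).
Step 2: u_1 = a_1 − (-30/29)·u_0 = (1, 31/29, 26/29, -4/29).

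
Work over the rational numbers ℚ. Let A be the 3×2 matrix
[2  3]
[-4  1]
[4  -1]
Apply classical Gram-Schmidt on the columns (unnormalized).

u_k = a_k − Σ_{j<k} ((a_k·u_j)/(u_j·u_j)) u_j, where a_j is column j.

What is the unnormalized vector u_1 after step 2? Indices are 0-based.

u_1 = (28/9, 7/9, -7/9)

Step 1: u_0 = a_0 = (2, -4, 4).
Step 2: u_1 = a_1 − (-1/18)·u_0 = (28/9, 7/9, -7/9).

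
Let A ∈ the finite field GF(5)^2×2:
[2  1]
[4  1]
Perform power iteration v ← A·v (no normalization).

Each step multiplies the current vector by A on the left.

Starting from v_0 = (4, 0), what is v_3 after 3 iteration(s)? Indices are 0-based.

v_3 = (2, 1)

v_0 = (4, 0).
v_1 = A·v_0 = (3, 1).
v_2 = A·v_1 = (2, 3).
v_3 = A·v_2 = (2, 1).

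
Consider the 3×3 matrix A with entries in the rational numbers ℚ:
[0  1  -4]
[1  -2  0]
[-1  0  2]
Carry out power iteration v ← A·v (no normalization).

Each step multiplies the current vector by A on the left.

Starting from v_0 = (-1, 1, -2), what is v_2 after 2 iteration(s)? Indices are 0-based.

v_0 = (-1, 1, -2).
v_1 = A·v_0 = (9, -3, -3).
v_2 = A·v_1 = (9, 15, -15).

v_2 = (9, 15, -15)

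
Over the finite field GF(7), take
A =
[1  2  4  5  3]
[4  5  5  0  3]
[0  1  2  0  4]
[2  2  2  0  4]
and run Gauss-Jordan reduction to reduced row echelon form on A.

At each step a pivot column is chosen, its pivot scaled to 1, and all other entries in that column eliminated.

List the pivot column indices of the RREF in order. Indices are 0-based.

pivot columns: 0, 1, 2, 3

[1] R0 /= 1  ⇒  (1, 2, 4, 5, 3)
     R1 -= 4·R0  ⇒  (0, 4, 3, 1, 5)
     R3 -= 2·R0  ⇒  (0, 5, 1, 4, 5)
[2] R1 /= 4  ⇒  (0, 1, 6, 2, 3)
     R0 -= 2·R1  ⇒  (1, 0, 6, 1, 4)
     R2 -= 1·R1  ⇒  (0, 0, 3, 5, 1)
     R3 -= 5·R1  ⇒  (0, 0, 6, 1, 4)
[3] R2 /= 3  ⇒  (0, 0, 1, 4, 5)
     R0 -= 6·R2  ⇒  (1, 0, 0, 5, 2)
     R1 -= 6·R2  ⇒  (0, 1, 0, 6, 1)
     R3 -= 6·R2  ⇒  (0, 0, 0, 5, 2)
[4] R3 /= 5  ⇒  (0, 0, 0, 1, 6)
     R0 -= 5·R3  ⇒  (1, 0, 0, 0, 0)
     R1 -= 6·R3  ⇒  (0, 1, 0, 0, 0)
     R2 -= 4·R3  ⇒  (0, 0, 1, 0, 2)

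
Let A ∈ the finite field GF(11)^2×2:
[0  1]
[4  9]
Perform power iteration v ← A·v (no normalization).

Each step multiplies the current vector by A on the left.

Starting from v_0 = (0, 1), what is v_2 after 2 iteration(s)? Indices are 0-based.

v_2 = (9, 8)

v_0 = (0, 1).
v_1 = A·v_0 = (1, 9).
v_2 = A·v_1 = (9, 8).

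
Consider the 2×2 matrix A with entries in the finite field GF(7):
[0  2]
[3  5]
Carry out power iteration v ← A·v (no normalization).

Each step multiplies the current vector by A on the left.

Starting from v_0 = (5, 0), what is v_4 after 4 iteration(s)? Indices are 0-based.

v_0 = (5, 0).
v_1 = A·v_0 = (0, 1).
v_2 = A·v_1 = (2, 5).
v_3 = A·v_2 = (3, 3).
v_4 = A·v_3 = (6, 3).

v_4 = (6, 3)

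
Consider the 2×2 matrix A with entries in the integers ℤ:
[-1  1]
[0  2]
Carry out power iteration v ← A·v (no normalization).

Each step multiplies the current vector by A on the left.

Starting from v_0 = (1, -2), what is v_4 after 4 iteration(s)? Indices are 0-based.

v_0 = (1, -2).
v_1 = A·v_0 = (-3, -4).
v_2 = A·v_1 = (-1, -8).
v_3 = A·v_2 = (-7, -16).
v_4 = A·v_3 = (-9, -32).

v_4 = (-9, -32)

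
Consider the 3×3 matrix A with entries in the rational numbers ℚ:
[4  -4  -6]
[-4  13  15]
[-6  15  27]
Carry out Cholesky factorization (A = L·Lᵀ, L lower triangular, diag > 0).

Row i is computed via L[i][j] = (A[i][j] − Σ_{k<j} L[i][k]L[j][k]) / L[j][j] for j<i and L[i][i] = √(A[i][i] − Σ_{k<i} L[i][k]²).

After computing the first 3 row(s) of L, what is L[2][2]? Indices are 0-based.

Step 1: L[0][0] = √(4) = 2.
  L[1][0] = (-4) / L[0][0] = -2.
Step 2: L[1][1] = √(9) = 3.
  L[2][0] = (-6) / L[0][0] = -3.
  L[2][1] = (9) / L[1][1] = 3.
Step 3: L[2][2] = √(9) = 3.

L[2][2] = 3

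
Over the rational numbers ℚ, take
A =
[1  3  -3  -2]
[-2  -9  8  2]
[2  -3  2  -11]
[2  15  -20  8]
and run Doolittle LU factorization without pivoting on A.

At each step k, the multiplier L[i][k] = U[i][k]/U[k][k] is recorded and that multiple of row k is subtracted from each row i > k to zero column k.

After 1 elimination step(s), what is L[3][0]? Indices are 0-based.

L[3][0] = 2

Step 1: pivot at (0,0) is 1.
  row1 ← row1 − (-2)·row0  ⇒  L[1][0]=-2, U row1=(0, -3, 2, -2)
  row2 ← row2 − (2)·row0  ⇒  L[2][0]=2, U row2=(0, -9, 8, -7)
  row3 ← row3 − (2)·row0  ⇒  L[3][0]=2, U row3=(0, 9, -14, 12)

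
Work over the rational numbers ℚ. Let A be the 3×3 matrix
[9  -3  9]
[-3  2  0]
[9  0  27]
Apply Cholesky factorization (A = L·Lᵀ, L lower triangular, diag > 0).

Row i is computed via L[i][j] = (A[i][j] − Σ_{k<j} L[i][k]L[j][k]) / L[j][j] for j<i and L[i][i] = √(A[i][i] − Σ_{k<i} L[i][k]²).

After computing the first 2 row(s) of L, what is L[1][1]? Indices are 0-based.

Step 1: L[0][0] = √(9) = 3.
  L[1][0] = (-3) / L[0][0] = -1.
Step 2: L[1][1] = √(1) = 1.

L[1][1] = 1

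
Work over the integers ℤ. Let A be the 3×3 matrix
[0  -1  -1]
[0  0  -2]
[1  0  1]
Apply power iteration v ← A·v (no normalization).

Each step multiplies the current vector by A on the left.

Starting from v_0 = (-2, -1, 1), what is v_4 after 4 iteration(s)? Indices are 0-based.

v_0 = (-2, -1, 1).
v_1 = A·v_0 = (0, -2, -1).
v_2 = A·v_1 = (3, 2, -1).
v_3 = A·v_2 = (-1, 2, 2).
v_4 = A·v_3 = (-4, -4, 1).

v_4 = (-4, -4, 1)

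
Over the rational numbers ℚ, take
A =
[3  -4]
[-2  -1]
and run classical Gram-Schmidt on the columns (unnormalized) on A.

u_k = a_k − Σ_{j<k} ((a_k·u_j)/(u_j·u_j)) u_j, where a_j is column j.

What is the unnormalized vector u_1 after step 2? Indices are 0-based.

Step 1: u_0 = a_0 = (3, -2).
Step 2: u_1 = a_1 − (-10/13)·u_0 = (-22/13, -33/13).

u_1 = (-22/13, -33/13)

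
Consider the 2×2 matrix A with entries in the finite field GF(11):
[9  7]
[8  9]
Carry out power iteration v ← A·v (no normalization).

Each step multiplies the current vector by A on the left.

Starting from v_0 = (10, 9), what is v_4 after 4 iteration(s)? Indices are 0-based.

v_0 = (10, 9).
v_1 = A·v_0 = (10, 7).
v_2 = A·v_1 = (7, 0).
v_3 = A·v_2 = (8, 1).
v_4 = A·v_3 = (2, 7).

v_4 = (2, 7)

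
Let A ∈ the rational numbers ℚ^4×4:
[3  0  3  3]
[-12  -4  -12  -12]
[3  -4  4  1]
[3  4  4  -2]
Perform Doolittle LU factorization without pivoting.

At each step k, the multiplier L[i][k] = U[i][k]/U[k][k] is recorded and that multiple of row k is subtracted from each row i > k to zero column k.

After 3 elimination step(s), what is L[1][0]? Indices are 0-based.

L[1][0] = -4

Step 1: pivot at (0,0) is 3.
  row1 ← row1 − (-4)·row0  ⇒  L[1][0]=-4, U row1=(0, -4, 0, 0)
  row2 ← row2 − (1)·row0  ⇒  L[2][0]=1, U row2=(0, -4, 1, -2)
  row3 ← row3 − (1)·row0  ⇒  L[3][0]=1, U row3=(0, 4, 1, -5)
Step 2: pivot at (1,1) is -4.
  row2 ← row2 − (1)·row1  ⇒  L[2][1]=1, U row2=(0, 0, 1, -2)
  row3 ← row3 − (-1)·row1  ⇒  L[3][1]=-1, U row3=(0, 0, 1, -5)
Step 3: pivot at (2,2) is 1.
  row3 ← row3 − (1)·row2  ⇒  L[3][2]=1, U row3=(0, 0, 0, -3)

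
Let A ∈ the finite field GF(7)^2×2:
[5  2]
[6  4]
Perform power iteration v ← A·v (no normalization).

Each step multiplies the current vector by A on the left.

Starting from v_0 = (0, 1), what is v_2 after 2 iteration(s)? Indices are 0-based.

v_0 = (0, 1).
v_1 = A·v_0 = (2, 4).
v_2 = A·v_1 = (4, 0).

v_2 = (4, 0)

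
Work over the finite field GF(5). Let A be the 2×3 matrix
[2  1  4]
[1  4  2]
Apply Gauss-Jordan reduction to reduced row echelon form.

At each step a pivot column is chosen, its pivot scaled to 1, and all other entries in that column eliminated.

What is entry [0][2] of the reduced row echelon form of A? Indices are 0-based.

[1] R0 /= 2  ⇒  (1, 3, 2)
     R1 -= 1·R0  ⇒  (0, 1, 0)
[2] R1 /= 1  ⇒  (0, 1, 0)
     R0 -= 3·R1  ⇒  (1, 0, 2)

M[0][2] = 2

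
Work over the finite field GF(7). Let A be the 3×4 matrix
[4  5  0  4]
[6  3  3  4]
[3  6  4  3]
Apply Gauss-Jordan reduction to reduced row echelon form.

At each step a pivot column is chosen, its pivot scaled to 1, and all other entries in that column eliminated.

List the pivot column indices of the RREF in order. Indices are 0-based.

pivot(0,0)=4: scale R0 → (1, 3, 0, 1)
  clear (1,0): R1 −= (6)R0 → (0, 6, 3, 5)
  clear (2,0): R2 −= (3)R0 → (0, 4, 4, 0)
pivot(1,1)=6: scale R1 → (0, 1, 4, 2)
  clear (0,1): R0 −= (3)R1 → (1, 0, 2, 2)
  clear (2,1): R2 −= (4)R1 → (0, 0, 2, 6)
pivot(2,2)=2: scale R2 → (0, 0, 1, 3)
  clear (0,2): R0 −= (2)R2 → (1, 0, 0, 3)
  clear (1,2): R1 −= (4)R2 → (0, 1, 0, 4)

pivot columns: 0, 1, 2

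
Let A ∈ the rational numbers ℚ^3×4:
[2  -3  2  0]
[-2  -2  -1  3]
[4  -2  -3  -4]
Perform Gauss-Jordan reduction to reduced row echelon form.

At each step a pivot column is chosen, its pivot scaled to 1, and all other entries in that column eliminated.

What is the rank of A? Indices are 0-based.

rank = 3

pivot(0,0)=2: scale R0 → (1, -3/2, 1, 0)
  clear (1,0): R1 −= (-2)R0 → (0, -5, 1, 3)
  clear (2,0): R2 −= (4)R0 → (0, 4, -7, -4)
pivot(1,1)=-5: scale R1 → (0, 1, -1/5, -3/5)
  clear (0,1): R0 −= (-3/2)R1 → (1, 0, 7/10, -9/10)
  clear (2,1): R2 −= (4)R1 → (0, 0, -31/5, -8/5)
pivot(2,2)=-31/5: scale R2 → (0, 0, 1, 8/31)
  clear (0,2): R0 −= (7/10)R2 → (1, 0, 0, -67/62)
  clear (1,2): R1 −= (-1/5)R2 → (0, 1, 0, -17/31)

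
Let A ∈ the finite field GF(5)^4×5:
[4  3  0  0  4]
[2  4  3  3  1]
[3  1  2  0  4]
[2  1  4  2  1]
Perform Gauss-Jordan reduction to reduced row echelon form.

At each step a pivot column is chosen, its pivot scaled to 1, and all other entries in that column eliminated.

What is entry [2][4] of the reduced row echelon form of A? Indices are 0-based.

[1] R0 /= 4  ⇒  (1, 2, 0, 0, 1)
     R1 -= 2·R0  ⇒  (0, 0, 3, 3, 4)
     R2 -= 3·R0  ⇒  (0, 0, 2, 0, 1)
     R3 -= 2·R0  ⇒  (0, 2, 4, 2, 4)
[2] R1 <-> R3
[2] R1 /= 2  ⇒  (0, 1, 2, 1, 2)
     R0 -= 2·R1  ⇒  (1, 0, 1, 3, 2)
[3] R2 /= 2  ⇒  (0, 0, 1, 0, 3)
     R0 -= 1·R2  ⇒  (1, 0, 0, 3, 4)
     R1 -= 2·R2  ⇒  (0, 1, 0, 1, 1)
     R3 -= 3·R2  ⇒  (0, 0, 0, 3, 0)
[4] R3 /= 3  ⇒  (0, 0, 0, 1, 0)
     R0 -= 3·R3  ⇒  (1, 0, 0, 0, 4)
     R1 -= 1·R3  ⇒  (0, 1, 0, 0, 1)

M[2][4] = 3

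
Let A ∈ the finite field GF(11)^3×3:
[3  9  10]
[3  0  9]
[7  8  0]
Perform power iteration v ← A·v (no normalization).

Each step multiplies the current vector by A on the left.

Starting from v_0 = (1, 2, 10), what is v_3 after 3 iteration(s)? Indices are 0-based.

v_3 = (8, 8, 6)

v_0 = (1, 2, 10).
v_1 = A·v_0 = (0, 5, 1).
v_2 = A·v_1 = (0, 9, 7).
v_3 = A·v_2 = (8, 8, 6).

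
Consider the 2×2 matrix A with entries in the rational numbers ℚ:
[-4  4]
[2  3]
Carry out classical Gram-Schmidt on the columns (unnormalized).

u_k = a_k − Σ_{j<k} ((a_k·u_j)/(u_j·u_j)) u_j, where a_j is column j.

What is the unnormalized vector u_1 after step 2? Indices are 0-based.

Step 1: u_0 = a_0 = (-4, 2).
Step 2: u_1 = a_1 − (-1/2)·u_0 = (2, 4).

u_1 = (2, 4)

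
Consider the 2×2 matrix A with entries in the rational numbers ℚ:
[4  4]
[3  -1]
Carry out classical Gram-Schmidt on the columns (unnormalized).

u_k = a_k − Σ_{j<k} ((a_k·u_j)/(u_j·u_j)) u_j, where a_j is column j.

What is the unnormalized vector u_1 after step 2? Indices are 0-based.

u_1 = (48/25, -64/25)

Step 1: u_0 = a_0 = (4, 3).
Step 2: u_1 = a_1 − (13/25)·u_0 = (48/25, -64/25).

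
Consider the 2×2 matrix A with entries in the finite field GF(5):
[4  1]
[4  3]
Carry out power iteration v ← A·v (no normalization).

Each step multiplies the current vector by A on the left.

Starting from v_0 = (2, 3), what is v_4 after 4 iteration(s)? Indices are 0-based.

v_4 = (0, 3)

v_0 = (2, 3).
v_1 = A·v_0 = (1, 2).
v_2 = A·v_1 = (1, 0).
v_3 = A·v_2 = (4, 4).
v_4 = A·v_3 = (0, 3).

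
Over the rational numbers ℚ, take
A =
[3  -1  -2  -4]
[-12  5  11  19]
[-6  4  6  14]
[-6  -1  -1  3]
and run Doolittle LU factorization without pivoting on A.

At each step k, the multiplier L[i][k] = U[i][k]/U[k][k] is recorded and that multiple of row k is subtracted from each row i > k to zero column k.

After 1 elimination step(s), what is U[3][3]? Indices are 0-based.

U[3][3] = -5

Step 1: pivot at (0,0) is 3.
  row1 ← row1 − (-4)·row0  ⇒  L[1][0]=-4, U row1=(0, 1, 3, 3)
  row2 ← row2 − (-2)·row0  ⇒  L[2][0]=-2, U row2=(0, 2, 2, 6)
  row3 ← row3 − (-2)·row0  ⇒  L[3][0]=-2, U row3=(0, -3, -5, -5)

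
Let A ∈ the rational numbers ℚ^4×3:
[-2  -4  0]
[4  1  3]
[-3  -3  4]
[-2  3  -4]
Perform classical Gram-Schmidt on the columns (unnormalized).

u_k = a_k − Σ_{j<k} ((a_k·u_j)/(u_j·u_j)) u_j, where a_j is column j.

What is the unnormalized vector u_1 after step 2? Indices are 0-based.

Step 1: u_0 = a_0 = (-2, 4, -3, -2).
Step 2: u_1 = a_1 − (5/11)·u_0 = (-34/11, -9/11, -18/11, 43/11).

u_1 = (-34/11, -9/11, -18/11, 43/11)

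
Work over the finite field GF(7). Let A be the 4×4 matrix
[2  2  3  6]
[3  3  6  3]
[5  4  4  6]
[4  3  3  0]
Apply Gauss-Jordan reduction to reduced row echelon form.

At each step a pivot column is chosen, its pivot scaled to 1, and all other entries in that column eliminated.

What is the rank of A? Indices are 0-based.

[1] R0 /= 2  ⇒  (1, 1, 5, 3)
     R1 -= 3·R0  ⇒  (0, 0, 5, 1)
     R2 -= 5·R0  ⇒  (0, 6, 0, 5)
     R3 -= 4·R0  ⇒  (0, 6, 4, 2)
[2] R1 <-> R2
[2] R1 /= 6  ⇒  (0, 1, 0, 2)
     R0 -= 1·R1  ⇒  (1, 0, 5, 1)
     R3 -= 6·R1  ⇒  (0, 0, 4, 4)
[3] R2 /= 5  ⇒  (0, 0, 1, 3)
     R0 -= 5·R2  ⇒  (1, 0, 0, 0)
     R3 -= 4·R2  ⇒  (0, 0, 0, 6)
[4] R3 /= 6  ⇒  (0, 0, 0, 1)
     R1 -= 2·R3  ⇒  (0, 1, 0, 0)
     R2 -= 3·R3  ⇒  (0, 0, 1, 0)

rank = 4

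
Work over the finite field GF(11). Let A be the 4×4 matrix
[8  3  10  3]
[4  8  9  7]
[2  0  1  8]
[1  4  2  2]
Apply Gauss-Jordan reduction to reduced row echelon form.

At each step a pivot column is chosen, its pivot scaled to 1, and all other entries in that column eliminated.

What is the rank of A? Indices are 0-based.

rank = 4

step 1: normalize row 0 (÷8) = (1, 10, 4, 10)
  row 1: subtract 4×row0 = (0, 1, 4, 0)
  row 2: subtract 2×row0 = (0, 2, 4, 10)
  row 3: subtract 1×row0 = (0, 5, 9, 3)
step 2: normalize row 1 (÷1) = (0, 1, 4, 0)
  row 0: subtract 10×row1 = (1, 0, 8, 10)
  row 2: subtract 2×row1 = (0, 0, 7, 10)
  row 3: subtract 5×row1 = (0, 0, 0, 3)
step 3: normalize row 2 (÷7) = (0, 0, 1, 3)
  row 0: subtract 8×row2 = (1, 0, 0, 8)
  row 1: subtract 4×row2 = (0, 1, 0, 10)
step 4: normalize row 3 (÷3) = (0, 0, 0, 1)
  row 0: subtract 8×row3 = (1, 0, 0, 0)
  row 1: subtract 10×row3 = (0, 1, 0, 0)
  row 2: subtract 3×row3 = (0, 0, 1, 0)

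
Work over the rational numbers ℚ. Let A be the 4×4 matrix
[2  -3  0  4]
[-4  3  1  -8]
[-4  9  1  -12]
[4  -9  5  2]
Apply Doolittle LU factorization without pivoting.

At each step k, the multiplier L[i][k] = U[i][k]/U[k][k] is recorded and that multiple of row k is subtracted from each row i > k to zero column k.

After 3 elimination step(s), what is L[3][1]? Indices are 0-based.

Step 1: pivot at (0,0) is 2.
  row1 ← row1 − (-2)·row0  ⇒  L[1][0]=-2, U row1=(0, -3, 1, 0)
  row2 ← row2 − (-2)·row0  ⇒  L[2][0]=-2, U row2=(0, 3, 1, -4)
  row3 ← row3 − (2)·row0  ⇒  L[3][0]=2, U row3=(0, -3, 5, -6)
Step 2: pivot at (1,1) is -3.
  row2 ← row2 − (-1)·row1  ⇒  L[2][1]=-1, U row2=(0, 0, 2, -4)
  row3 ← row3 − (1)·row1  ⇒  L[3][1]=1, U row3=(0, 0, 4, -6)
Step 3: pivot at (2,2) is 2.
  row3 ← row3 − (2)·row2  ⇒  L[3][2]=2, U row3=(0, 0, 0, 2)

L[3][1] = 1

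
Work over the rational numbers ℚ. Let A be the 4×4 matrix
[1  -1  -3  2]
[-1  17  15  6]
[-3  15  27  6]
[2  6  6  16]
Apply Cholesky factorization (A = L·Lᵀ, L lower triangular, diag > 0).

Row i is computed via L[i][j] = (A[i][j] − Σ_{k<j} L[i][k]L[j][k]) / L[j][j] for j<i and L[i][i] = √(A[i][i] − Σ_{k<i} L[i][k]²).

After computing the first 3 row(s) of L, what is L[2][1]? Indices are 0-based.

L[2][1] = 3

Step 1: L[0][0] = √(1) = 1.
  L[1][0] = (-1) / L[0][0] = -1.
Step 2: L[1][1] = √(16) = 4.
  L[2][0] = (-3) / L[0][0] = -3.
  L[2][1] = (12) / L[1][1] = 3.
Step 3: L[2][2] = √(9) = 3.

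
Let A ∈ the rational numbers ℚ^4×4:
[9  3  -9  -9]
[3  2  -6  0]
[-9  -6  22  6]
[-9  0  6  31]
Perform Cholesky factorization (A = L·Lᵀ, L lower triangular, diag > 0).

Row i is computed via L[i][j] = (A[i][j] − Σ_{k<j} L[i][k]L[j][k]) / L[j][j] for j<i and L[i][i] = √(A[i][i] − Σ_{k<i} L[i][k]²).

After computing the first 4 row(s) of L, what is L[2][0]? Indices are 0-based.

Step 1: L[0][0] = √(9) = 3.
  L[1][0] = (3) / L[0][0] = 1.
Step 2: L[1][1] = √(1) = 1.
  L[2][0] = (-9) / L[0][0] = -3.
  L[2][1] = (-3) / L[1][1] = -3.
Step 3: L[2][2] = √(4) = 2.
  L[3][0] = (-9) / L[0][0] = -3.
  L[3][1] = (3) / L[1][1] = 3.
  L[3][2] = (6) / L[2][2] = 3.
Step 4: L[3][3] = √(4) = 2.

L[2][0] = -3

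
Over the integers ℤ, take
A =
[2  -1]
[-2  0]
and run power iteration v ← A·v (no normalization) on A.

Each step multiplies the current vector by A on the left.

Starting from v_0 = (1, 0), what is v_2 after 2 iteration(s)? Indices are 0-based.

v_2 = (6, -4)

v_0 = (1, 0).
v_1 = A·v_0 = (2, -2).
v_2 = A·v_1 = (6, -4).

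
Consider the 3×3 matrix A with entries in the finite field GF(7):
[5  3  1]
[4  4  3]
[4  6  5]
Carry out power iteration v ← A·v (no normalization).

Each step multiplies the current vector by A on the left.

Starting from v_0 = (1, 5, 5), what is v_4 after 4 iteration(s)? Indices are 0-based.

v_4 = (4, 0, 6)

v_0 = (1, 5, 5).
v_1 = A·v_0 = (4, 4, 3).
v_2 = A·v_1 = (0, 6, 6).
v_3 = A·v_2 = (3, 0, 3).
v_4 = A·v_3 = (4, 0, 6).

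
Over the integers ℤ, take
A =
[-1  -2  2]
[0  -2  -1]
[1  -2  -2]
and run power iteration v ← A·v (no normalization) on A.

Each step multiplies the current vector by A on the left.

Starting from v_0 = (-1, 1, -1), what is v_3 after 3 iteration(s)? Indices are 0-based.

v_0 = (-1, 1, -1).
v_1 = A·v_0 = (-3, -1, -1).
v_2 = A·v_1 = (3, 3, 1).
v_3 = A·v_2 = (-7, -7, -5).

v_3 = (-7, -7, -5)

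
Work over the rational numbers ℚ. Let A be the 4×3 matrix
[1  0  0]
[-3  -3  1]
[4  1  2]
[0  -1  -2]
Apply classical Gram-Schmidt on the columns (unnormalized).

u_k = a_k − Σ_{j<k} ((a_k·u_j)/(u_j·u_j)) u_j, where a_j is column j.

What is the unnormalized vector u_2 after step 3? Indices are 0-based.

u_2 = (-14/39, 14/13, 35/39, -7/3)

Step 1: u_0 = a_0 = (1, -3, 4, 0).
Step 2: u_1 = a_1 − (1/2)·u_0 = (-1/2, -3/2, -1, -1).
Step 3: u_2 = a_2 − (5/26)·u_0 − (-1/3)·u_1 = (-14/39, 14/13, 35/39, -7/3).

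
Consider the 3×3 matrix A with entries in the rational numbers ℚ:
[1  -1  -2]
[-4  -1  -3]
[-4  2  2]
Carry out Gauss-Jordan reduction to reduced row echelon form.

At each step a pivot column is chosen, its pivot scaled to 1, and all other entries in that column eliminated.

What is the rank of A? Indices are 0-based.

pivot(0,0)=1: scale R0 → (1, -1, -2)
  clear (1,0): R1 −= (-4)R0 → (0, -5, -11)
  clear (2,0): R2 −= (-4)R0 → (0, -2, -6)
pivot(1,1)=-5: scale R1 → (0, 1, 11/5)
  clear (0,1): R0 −= (-1)R1 → (1, 0, 1/5)
  clear (2,1): R2 −= (-2)R1 → (0, 0, -8/5)
pivot(2,2)=-8/5: scale R2 → (0, 0, 1)
  clear (0,2): R0 −= (1/5)R2 → (1, 0, 0)
  clear (1,2): R1 −= (11/5)R2 → (0, 1, 0)

rank = 3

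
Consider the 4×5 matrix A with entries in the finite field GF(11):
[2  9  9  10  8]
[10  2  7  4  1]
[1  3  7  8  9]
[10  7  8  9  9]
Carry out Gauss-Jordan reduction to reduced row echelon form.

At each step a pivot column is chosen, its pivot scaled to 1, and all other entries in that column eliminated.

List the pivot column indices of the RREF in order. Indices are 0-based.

[1] R0 /= 2  ⇒  (1, 10, 10, 5, 4)
     R1 -= 10·R0  ⇒  (0, 1, 6, 9, 5)
     R2 -= 1·R0  ⇒  (0, 4, 8, 3, 5)
     R3 -= 10·R0  ⇒  (0, 6, 7, 3, 2)
[2] R1 /= 1  ⇒  (0, 1, 6, 9, 5)
     R0 -= 10·R1  ⇒  (1, 0, 5, 3, 9)
     R2 -= 4·R1  ⇒  (0, 0, 6, 0, 7)
     R3 -= 6·R1  ⇒  (0, 0, 4, 4, 5)
[3] R2 /= 6  ⇒  (0, 0, 1, 0, 3)
     R0 -= 5·R2  ⇒  (1, 0, 0, 3, 5)
     R1 -= 6·R2  ⇒  (0, 1, 0, 9, 9)
     R3 -= 4·R2  ⇒  (0, 0, 0, 4, 4)
[4] R3 /= 4  ⇒  (0, 0, 0, 1, 1)
     R0 -= 3·R3  ⇒  (1, 0, 0, 0, 2)
     R1 -= 9·R3  ⇒  (0, 1, 0, 0, 0)

pivot columns: 0, 1, 2, 3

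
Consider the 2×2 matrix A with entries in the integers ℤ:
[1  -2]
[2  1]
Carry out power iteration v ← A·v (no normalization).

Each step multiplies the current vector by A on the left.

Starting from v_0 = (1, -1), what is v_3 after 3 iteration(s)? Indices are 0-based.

v_0 = (1, -1).
v_1 = A·v_0 = (3, 1).
v_2 = A·v_1 = (1, 7).
v_3 = A·v_2 = (-13, 9).

v_3 = (-13, 9)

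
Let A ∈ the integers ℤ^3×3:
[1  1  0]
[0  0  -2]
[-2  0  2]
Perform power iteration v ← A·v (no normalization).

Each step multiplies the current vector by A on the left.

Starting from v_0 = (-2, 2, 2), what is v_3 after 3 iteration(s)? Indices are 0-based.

v_3 = (-20, -32, 40)

v_0 = (-2, 2, 2).
v_1 = A·v_0 = (0, -4, 8).
v_2 = A·v_1 = (-4, -16, 16).
v_3 = A·v_2 = (-20, -32, 40).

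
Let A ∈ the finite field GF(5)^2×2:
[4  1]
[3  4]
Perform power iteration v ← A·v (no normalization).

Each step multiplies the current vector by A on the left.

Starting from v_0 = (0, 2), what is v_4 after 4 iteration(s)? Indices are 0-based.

v_0 = (0, 2).
v_1 = A·v_0 = (2, 3).
v_2 = A·v_1 = (1, 3).
v_3 = A·v_2 = (2, 0).
v_4 = A·v_3 = (3, 1).

v_4 = (3, 1)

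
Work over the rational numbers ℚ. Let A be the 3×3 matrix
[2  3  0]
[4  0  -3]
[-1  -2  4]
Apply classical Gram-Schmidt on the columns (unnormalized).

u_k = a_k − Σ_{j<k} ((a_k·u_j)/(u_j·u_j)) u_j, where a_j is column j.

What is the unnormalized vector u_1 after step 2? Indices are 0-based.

u_1 = (47/21, -32/21, -34/21)

Step 1: u_0 = a_0 = (2, 4, -1).
Step 2: u_1 = a_1 − (8/21)·u_0 = (47/21, -32/21, -34/21).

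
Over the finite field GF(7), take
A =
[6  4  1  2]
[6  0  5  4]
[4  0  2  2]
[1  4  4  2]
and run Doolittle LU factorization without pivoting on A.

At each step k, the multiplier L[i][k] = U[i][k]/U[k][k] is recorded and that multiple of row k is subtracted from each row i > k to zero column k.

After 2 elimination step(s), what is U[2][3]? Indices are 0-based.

[col 0] pivot 6
  R1 -= 1*R0 → (0, 3, 4, 2)  (L[1][0] := 1)
  R2 -= 3*R0 → (0, 2, 6, 3)  (L[2][0] := 3)
  R3 -= 6*R0 → (0, 1, 5, 4)  (L[3][0] := 6)
[col 1] pivot 3
  R2 -= 3*R1 → (0, 0, 1, 4)  (L[2][1] := 3)
  R3 -= 5*R1 → (0, 0, 6, 1)  (L[3][1] := 5)

U[2][3] = 4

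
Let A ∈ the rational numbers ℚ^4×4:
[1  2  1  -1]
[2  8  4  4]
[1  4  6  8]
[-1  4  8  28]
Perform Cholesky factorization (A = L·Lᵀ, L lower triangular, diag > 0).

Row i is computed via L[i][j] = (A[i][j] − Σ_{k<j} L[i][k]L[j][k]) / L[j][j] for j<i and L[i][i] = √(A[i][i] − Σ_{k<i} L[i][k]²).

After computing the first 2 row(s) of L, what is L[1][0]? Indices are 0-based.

L[1][0] = 2

Step 1: L[0][0] = √(1) = 1.
  L[1][0] = (2) / L[0][0] = 2.
Step 2: L[1][1] = √(4) = 2.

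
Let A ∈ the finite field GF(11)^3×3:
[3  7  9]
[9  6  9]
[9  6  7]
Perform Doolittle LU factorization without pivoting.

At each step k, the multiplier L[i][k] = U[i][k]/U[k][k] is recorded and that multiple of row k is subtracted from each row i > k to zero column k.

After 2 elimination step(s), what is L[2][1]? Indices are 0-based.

L[2][1] = 1

[col 0] pivot 3
  R1 -= 3*R0 → (0, 7, 4)  (L[1][0] := 3)
  R2 -= 3*R0 → (0, 7, 2)  (L[2][0] := 3)
[col 1] pivot 7
  R2 -= 1*R1 → (0, 0, 9)  (L[2][1] := 1)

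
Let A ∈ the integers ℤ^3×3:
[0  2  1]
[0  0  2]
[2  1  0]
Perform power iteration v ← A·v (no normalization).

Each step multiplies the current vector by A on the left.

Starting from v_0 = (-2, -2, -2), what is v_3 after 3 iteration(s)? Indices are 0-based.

v_0 = (-2, -2, -2).
v_1 = A·v_0 = (-6, -4, -6).
v_2 = A·v_1 = (-14, -12, -16).
v_3 = A·v_2 = (-40, -32, -40).

v_3 = (-40, -32, -40)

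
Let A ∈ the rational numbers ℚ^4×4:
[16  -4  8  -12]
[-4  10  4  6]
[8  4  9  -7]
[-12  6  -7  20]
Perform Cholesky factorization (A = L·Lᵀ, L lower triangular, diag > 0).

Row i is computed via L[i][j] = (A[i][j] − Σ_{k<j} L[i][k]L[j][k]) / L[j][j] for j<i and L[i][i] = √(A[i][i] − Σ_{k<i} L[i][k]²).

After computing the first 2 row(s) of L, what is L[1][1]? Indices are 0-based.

Step 1: L[0][0] = √(16) = 4.
  L[1][0] = (-4) / L[0][0] = -1.
Step 2: L[1][1] = √(9) = 3.

L[1][1] = 3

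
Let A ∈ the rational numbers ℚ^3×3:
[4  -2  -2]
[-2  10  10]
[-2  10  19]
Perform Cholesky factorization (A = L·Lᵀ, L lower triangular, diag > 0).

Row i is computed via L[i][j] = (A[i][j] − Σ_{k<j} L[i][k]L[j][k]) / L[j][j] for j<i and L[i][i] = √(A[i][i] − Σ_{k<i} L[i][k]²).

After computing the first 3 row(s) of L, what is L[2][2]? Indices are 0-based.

L[2][2] = 3

Step 1: L[0][0] = √(4) = 2.
  L[1][0] = (-2) / L[0][0] = -1.
Step 2: L[1][1] = √(9) = 3.
  L[2][0] = (-2) / L[0][0] = -1.
  L[2][1] = (9) / L[1][1] = 3.
Step 3: L[2][2] = √(9) = 3.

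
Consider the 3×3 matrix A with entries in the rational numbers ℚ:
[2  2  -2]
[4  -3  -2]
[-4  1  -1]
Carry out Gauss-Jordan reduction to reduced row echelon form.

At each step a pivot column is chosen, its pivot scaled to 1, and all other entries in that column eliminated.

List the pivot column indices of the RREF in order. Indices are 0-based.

pivot columns: 0, 1, 2

step 1: normalize row 0 (÷2) = (1, 1, -1)
  row 1: subtract 4×row0 = (0, -7, 2)
  row 2: subtract -4×row0 = (0, 5, -5)
step 2: normalize row 1 (÷-7) = (0, 1, -2/7)
  row 0: subtract 1×row1 = (1, 0, -5/7)
  row 2: subtract 5×row1 = (0, 0, -25/7)
step 3: normalize row 2 (÷-25/7) = (0, 0, 1)
  row 0: subtract -5/7×row2 = (1, 0, 0)
  row 1: subtract -2/7×row2 = (0, 1, 0)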